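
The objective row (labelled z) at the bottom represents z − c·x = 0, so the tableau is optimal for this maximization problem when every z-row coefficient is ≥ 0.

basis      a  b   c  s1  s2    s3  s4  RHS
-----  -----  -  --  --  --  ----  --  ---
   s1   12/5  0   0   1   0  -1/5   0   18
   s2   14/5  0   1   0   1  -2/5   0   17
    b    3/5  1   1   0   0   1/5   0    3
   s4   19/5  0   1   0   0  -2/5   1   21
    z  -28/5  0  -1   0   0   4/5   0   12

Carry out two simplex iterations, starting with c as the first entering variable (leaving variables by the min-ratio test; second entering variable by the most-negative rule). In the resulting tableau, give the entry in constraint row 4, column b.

-19/3

Ratio test on column c — row 1: entry 0 ≤ 0; row 2: 17/1 = 17; row 3: 3/1 = 3; row 4: 21/1 = 21. Minimum is 3 at row 3 (b leaves); pivot element 1.
Divide row 3 by 1; eliminate column c from the other rows.
Second iteration: most negative z-row entry is -5 in column a, so a enters.
Ratio test on column a — row 1: 18/(12/5) = 15/2; row 2: 14/(11/5) = 70/11; row 3: 3/(3/5) = 5; row 4: 18/(16/5) = 45/8. Minimum is 5 at row 3 (c leaves); pivot element 3/5.
Divide row 3 by 3/5; eliminate column a from the other rows.
After both pivots, the entry at constraint row 4, column b is -19/3.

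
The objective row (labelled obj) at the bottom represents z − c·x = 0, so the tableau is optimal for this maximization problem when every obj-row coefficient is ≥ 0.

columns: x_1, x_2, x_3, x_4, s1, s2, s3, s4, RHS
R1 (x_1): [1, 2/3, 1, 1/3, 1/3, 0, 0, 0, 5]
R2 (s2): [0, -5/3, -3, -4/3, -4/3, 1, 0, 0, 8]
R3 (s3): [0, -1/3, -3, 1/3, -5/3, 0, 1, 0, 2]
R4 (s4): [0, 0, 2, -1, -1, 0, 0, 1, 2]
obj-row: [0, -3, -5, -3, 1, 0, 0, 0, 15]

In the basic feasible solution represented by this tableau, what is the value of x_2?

x_2 is not in the basis, so in the current basic feasible solution x_2 = 0.

0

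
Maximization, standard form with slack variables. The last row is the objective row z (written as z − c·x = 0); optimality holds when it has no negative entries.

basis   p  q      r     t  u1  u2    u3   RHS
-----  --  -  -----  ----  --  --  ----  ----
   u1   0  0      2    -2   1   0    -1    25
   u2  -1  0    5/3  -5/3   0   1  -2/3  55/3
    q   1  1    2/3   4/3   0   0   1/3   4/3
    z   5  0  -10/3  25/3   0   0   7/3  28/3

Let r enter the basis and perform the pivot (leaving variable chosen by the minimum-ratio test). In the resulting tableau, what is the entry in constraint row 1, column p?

-3

Ratio test on column r — row 1: 25/2 = 25/2; row 2: (55/3)/(5/3) = 11; row 3: (4/3)/(2/3) = 2. Minimum is 2 at row 3 (q leaves); pivot element 2/3.
Divide row 3 by 2/3; eliminate column r from the other rows.
Row 1 update in column p: 0 − 2·(3/2) = -3.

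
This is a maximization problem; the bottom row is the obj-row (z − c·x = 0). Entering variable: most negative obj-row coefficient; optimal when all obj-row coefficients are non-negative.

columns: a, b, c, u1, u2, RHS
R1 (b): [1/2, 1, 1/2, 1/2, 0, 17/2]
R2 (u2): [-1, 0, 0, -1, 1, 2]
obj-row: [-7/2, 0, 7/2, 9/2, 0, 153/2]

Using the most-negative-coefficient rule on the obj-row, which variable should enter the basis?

Negative obj-row entries: a: -7/2.
The most negative is -7/2 in column a, so a enters.

a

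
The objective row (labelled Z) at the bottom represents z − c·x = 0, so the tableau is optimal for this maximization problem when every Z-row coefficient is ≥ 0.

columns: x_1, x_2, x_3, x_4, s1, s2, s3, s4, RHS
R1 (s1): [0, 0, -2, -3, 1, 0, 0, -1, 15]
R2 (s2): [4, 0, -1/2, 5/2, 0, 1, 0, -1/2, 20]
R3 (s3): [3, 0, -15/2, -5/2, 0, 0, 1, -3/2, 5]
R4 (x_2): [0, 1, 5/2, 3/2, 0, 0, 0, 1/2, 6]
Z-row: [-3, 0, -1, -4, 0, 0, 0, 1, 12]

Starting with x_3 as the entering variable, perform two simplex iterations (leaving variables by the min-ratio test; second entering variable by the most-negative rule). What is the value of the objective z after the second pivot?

Ratio test on column x_3 — row 1: entry -2 ≤ 0; row 2: entry -1/2 ≤ 0; row 3: entry -15/2 ≤ 0; row 4: 6/(5/2) = 12/5. Minimum is 12/5 at row 4 (x_2 leaves); pivot element 5/2.
Pivot on row 4; the Z-row RHS becomes 12 − (-1)·(12/5) = 72/5.
Next entering variable (most negative Z-row entry -17/5): x_4.
Ratio test on column x_4 — row 1: entry -9/5 ≤ 0; row 2: (106/5)/(14/5) = 53/7; row 3: 23/2 = 23/2; row 4: (12/5)/(3/5) = 4. Minimum is 4 at row 4 (x_3 leaves); pivot element 3/5.
After the second pivot the Z-row RHS is 72/5 − (-17/5)·4 = 28.

28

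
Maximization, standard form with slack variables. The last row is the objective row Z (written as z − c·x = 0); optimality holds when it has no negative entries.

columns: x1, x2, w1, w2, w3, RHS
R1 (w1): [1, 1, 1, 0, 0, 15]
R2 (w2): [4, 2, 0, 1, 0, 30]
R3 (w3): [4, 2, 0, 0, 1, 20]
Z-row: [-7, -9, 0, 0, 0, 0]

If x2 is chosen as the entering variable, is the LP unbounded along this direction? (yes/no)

Column x2 has positive entries in row(s) 1, 2, 3, so the ratio test bounds it — not unbounded.

no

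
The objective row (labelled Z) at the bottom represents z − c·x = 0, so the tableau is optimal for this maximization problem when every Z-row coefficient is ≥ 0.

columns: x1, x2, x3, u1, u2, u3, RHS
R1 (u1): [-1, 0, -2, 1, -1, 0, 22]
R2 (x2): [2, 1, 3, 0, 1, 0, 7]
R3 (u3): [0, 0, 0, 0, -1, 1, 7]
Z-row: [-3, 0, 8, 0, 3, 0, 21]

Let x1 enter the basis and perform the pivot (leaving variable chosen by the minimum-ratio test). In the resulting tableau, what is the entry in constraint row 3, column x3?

Ratio test on column x1 — row 1: entry -1 ≤ 0; row 2: 7/2 = 7/2; row 3: entry 0 ≤ 0. Minimum is 7/2 at row 2 (x2 leaves); pivot element 2.
Divide row 2 by 2; eliminate column x1 from the other rows.
Row 3 update in column x3: 0 − 0·(3/2) = 0.

0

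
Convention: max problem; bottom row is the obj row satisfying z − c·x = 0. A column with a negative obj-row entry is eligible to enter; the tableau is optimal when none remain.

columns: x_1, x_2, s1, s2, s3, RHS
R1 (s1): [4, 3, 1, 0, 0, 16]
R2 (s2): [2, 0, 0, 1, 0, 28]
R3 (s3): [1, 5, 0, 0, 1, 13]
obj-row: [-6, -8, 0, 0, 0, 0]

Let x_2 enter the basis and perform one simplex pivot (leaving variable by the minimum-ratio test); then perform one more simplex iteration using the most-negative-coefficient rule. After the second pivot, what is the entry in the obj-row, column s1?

Ratio test on column x_2 — row 1: 16/3 = 16/3; row 2: entry 0 ≤ 0; row 3: 13/5 = 13/5. Minimum is 13/5 at row 3 (s3 leaves); pivot element 5.
Divide row 3 by 5; eliminate column x_2 from the other rows.
Second iteration: most negative obj-row entry is -22/5 in column x_1, so x_1 enters.
Ratio test on column x_1 — row 1: (41/5)/(17/5) = 41/17; row 2: 28/2 = 14; row 3: (13/5)/(1/5) = 13. Minimum is 41/17 at row 1 (s1 leaves); pivot element 17/5.
Divide row 1 by 17/5; eliminate column x_1 from the other rows.
After both pivots, the entry at the obj-row, column s1 is 22/17.

22/17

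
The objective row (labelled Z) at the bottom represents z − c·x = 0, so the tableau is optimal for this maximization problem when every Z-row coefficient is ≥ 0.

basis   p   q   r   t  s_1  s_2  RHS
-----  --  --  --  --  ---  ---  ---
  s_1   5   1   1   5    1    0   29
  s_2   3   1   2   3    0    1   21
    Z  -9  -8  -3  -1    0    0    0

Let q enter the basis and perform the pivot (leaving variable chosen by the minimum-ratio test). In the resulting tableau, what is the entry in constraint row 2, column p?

3

Ratio test on column q — row 1: 29/1 = 29; row 2: 21/1 = 21. Minimum is 21 at row 2 (s_2 leaves); pivot element 1.
Divide row 2 by 1; eliminate column q from the other rows.
In the new row 2, the p entry is the old entry divided by the pivot: 3/1 = 3.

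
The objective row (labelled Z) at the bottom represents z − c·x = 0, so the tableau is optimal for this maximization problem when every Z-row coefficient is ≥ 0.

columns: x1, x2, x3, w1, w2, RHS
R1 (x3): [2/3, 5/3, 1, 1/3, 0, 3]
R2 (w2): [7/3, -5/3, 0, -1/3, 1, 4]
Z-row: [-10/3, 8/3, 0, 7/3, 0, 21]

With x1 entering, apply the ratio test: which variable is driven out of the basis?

w2

Column x1 entries and ratios — x3: 3/(2/3) = 9/2; w2: 4/(7/3) = 12/7.
Smallest ratio is 12/7 in the row of w2, so w2 leaves.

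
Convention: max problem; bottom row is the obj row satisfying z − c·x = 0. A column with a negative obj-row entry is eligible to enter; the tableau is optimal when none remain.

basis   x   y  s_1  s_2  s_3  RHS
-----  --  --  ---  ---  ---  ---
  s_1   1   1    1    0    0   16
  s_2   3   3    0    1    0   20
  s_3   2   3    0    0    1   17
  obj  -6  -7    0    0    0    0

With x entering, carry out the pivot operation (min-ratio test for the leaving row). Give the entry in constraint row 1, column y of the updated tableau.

0

Ratio test on column x — row 1: 16/1 = 16; row 2: 20/3 = 20/3; row 3: 17/2 = 17/2. Minimum is 20/3 at row 2 (s_2 leaves); pivot element 3.
Divide row 2 by 3; eliminate column x from the other rows.
Row 1 update in column y: 1 − 1·1 = 0.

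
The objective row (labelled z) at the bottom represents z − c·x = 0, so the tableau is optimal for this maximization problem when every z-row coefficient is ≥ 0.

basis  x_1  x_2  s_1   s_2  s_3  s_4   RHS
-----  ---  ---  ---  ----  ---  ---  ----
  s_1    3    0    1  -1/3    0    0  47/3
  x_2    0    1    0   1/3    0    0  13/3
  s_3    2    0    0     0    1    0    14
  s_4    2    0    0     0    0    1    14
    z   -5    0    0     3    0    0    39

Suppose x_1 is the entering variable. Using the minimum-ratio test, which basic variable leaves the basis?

Column x_1 entries and ratios — s_1: (47/3)/3 = 47/9; x_2: 0 ≤ 0, skip; s_3: 14/2 = 7; s_4: 14/2 = 7.
Smallest ratio is 47/9 in the row of s_1, so s_1 leaves.

s_1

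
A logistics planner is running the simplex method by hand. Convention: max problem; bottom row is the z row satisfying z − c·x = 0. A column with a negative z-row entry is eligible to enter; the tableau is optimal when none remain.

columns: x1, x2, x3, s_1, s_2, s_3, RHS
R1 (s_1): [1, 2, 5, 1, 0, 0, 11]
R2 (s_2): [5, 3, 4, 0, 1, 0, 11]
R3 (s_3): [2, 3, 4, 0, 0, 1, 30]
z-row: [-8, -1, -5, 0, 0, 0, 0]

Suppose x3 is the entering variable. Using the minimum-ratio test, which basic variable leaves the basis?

s_1

Column x3 entries and ratios — s_1: 11/5 = 11/5; s_2: 11/4 = 11/4; s_3: 30/4 = 15/2.
Smallest ratio is 11/5 in the row of s_1, so s_1 leaves.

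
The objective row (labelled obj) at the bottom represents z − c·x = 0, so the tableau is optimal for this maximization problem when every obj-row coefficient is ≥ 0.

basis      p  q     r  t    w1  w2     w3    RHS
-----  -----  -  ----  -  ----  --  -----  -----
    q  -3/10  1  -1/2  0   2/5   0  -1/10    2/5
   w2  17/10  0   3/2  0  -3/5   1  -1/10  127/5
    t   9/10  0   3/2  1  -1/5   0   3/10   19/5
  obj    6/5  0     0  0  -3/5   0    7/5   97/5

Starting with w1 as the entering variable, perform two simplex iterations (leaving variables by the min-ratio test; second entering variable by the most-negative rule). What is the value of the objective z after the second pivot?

112/5

Ratio test on column w1 — row 1: (2/5)/(2/5) = 1; row 2: entry -3/5 ≤ 0; row 3: entry -1/5 ≤ 0. Minimum is 1 at row 1 (q leaves); pivot element 2/5.
Pivot on row 1; the obj-row RHS becomes 97/5 − (-3/5)·1 = 20.
Next entering variable (most negative obj-row entry -3/4): r.
Ratio test on column r — row 1: entry -5/4 ≤ 0; row 2: 26/(3/4) = 104/3; row 3: 4/(5/4) = 16/5. Minimum is 16/5 at row 3 (t leaves); pivot element 5/4.
After the second pivot the obj-row RHS is 20 − (-3/4)·(16/5) = 112/5.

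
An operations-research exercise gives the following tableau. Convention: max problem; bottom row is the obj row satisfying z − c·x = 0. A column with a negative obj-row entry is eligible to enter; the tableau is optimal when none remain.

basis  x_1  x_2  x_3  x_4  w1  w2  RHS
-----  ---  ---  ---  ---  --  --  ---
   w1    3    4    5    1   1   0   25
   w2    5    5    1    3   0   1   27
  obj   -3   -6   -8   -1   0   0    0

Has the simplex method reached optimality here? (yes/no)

no

The obj-row has a negative entry -8 in column x_3, so it is not optimal.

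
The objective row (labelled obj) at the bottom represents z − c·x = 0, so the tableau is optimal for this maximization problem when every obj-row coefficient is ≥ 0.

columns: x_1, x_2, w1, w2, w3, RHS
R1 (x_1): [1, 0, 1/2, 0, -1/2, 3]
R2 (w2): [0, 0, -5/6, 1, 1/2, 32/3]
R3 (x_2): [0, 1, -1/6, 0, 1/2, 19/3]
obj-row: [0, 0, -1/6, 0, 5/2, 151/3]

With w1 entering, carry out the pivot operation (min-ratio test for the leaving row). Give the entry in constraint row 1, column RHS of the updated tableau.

Ratio test on column w1 — row 1: 3/(1/2) = 6; row 2: entry -5/6 ≤ 0; row 3: entry -1/6 ≤ 0. Minimum is 6 at row 1 (x_1 leaves); pivot element 1/2.
Divide row 1 by 1/2; eliminate column w1 from the other rows.
In the new row 1, the RHS entry is the old entry divided by the pivot: 3/(1/2) = 6.

6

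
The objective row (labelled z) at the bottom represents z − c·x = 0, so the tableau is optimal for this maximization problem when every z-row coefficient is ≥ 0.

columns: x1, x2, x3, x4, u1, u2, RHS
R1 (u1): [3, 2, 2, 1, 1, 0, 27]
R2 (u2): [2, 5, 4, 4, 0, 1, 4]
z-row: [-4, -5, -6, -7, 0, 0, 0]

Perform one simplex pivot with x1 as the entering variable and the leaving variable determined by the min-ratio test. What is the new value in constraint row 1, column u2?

-3/2

Ratio test on column x1 — row 1: 27/3 = 9; row 2: 4/2 = 2. Minimum is 2 at row 2 (u2 leaves); pivot element 2.
Divide row 2 by 2; eliminate column x1 from the other rows.
Row 1 update in column u2: 0 − 3·(1/2) = -3/2.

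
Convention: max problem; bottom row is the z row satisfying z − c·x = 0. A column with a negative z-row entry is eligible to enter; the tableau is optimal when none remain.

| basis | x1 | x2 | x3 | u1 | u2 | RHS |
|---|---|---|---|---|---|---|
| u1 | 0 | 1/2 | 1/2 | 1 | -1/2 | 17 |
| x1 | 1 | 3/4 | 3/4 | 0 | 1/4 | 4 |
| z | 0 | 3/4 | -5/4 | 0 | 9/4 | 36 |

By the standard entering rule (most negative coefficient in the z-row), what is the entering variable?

Negative z-row entries: x3: -5/4.
The most negative is -5/4 in column x3, so x3 enters.

x3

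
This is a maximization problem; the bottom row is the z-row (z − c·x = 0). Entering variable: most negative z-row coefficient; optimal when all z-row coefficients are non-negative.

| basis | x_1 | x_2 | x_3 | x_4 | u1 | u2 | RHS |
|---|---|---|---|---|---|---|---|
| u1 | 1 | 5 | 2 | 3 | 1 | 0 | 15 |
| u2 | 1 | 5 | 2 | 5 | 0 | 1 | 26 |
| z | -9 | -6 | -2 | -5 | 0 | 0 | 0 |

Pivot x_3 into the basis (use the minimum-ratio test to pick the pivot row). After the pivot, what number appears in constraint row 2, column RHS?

11

Ratio test on column x_3 — row 1: 15/2 = 15/2; row 2: 26/2 = 13. Minimum is 15/2 at row 1 (u1 leaves); pivot element 2.
Divide row 1 by 2; eliminate column x_3 from the other rows.
Row 2 update in column RHS: 26 − 2·(15/2) = 11.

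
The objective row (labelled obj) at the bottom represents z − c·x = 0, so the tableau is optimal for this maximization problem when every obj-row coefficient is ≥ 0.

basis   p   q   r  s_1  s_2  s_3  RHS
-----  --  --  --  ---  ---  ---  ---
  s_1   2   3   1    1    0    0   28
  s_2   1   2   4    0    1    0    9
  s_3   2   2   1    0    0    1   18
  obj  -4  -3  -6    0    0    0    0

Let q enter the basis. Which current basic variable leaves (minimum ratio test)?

Column q entries and ratios — s_1: 28/3 = 28/3; s_2: 9/2 = 9/2; s_3: 18/2 = 9.
Smallest ratio is 9/2 in the row of s_2, so s_2 leaves.

s_2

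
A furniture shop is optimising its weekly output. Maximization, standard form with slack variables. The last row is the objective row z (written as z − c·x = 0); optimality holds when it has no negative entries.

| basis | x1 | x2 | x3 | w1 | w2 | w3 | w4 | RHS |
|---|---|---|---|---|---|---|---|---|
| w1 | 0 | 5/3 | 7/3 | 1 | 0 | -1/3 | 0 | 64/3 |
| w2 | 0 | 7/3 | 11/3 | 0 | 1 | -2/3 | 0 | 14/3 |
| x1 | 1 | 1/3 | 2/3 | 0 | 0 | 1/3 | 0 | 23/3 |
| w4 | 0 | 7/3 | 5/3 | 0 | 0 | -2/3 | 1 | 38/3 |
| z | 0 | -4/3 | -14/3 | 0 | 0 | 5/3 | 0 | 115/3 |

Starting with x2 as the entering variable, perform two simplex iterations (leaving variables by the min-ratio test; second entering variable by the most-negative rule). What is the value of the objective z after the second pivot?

487/11

Ratio test on column x2 — row 1: (64/3)/(5/3) = 64/5; row 2: (14/3)/(7/3) = 2; row 3: (23/3)/(1/3) = 23; row 4: (38/3)/(7/3) = 38/7. Minimum is 2 at row 2 (w2 leaves); pivot element 7/3.
Pivot on row 2; the z-row RHS becomes 115/3 − (-4/3)·2 = 41.
Next entering variable (most negative z-row entry -18/7): x3.
Ratio test on column x3 — row 1: entry -2/7 ≤ 0; row 2: 2/(11/7) = 14/11; row 3: 7/(1/7) = 49; row 4: entry -2 ≤ 0. Minimum is 14/11 at row 2 (x2 leaves); pivot element 11/7.
After the second pivot the z-row RHS is 41 − (-18/7)·(14/11) = 487/11.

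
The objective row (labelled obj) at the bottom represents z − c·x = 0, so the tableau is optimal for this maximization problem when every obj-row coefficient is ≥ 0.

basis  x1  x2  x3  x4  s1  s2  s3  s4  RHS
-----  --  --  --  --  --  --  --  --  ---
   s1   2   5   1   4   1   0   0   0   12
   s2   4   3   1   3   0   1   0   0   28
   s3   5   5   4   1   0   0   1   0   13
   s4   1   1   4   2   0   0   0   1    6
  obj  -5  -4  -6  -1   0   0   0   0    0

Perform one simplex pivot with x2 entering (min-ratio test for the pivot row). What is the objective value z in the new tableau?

Ratio test on column x2 — row 1: 12/5 = 12/5; row 2: 28/3 = 28/3; row 3: 13/5 = 13/5; row 4: 6/1 = 6. Minimum is 12/5 at row 1 (s1 leaves); pivot element 5.
Pivot on row 1; the obj-row RHS becomes 0 − (-4)·(12/5) = 48/5.

48/5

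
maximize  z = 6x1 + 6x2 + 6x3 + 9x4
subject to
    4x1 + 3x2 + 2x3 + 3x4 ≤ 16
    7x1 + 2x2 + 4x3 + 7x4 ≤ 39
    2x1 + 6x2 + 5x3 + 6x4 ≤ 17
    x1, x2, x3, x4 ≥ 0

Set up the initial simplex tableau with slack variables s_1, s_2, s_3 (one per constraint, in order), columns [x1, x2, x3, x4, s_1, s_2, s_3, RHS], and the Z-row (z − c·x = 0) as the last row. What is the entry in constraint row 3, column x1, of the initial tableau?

Constraint 3 has coefficient 2 on x1.

2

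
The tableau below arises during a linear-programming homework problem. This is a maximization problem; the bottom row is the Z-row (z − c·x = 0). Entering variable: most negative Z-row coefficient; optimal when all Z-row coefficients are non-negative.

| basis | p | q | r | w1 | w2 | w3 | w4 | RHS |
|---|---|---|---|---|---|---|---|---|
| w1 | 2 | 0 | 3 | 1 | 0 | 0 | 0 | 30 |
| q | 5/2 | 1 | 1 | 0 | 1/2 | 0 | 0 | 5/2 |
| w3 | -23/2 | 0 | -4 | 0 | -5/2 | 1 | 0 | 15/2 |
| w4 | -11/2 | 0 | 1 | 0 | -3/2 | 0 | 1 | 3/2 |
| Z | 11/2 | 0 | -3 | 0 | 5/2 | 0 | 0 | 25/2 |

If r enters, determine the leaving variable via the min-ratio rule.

Column r entries and ratios — w1: 30/3 = 10; q: (5/2)/1 = 5/2; w3: -4 ≤ 0, skip; w4: (3/2)/1 = 3/2.
Smallest ratio is 3/2 in the row of w4, so w4 leaves.

w4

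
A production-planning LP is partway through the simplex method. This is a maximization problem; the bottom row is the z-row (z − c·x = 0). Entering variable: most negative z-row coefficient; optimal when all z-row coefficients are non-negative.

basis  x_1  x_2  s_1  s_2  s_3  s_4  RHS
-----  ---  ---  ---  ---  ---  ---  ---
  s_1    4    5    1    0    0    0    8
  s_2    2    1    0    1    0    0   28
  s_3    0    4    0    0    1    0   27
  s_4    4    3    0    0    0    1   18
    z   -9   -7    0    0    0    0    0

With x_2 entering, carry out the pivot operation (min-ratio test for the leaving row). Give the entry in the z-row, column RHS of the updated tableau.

56/5

Ratio test on column x_2 — row 1: 8/5 = 8/5; row 2: 28/1 = 28; row 3: 27/4 = 27/4; row 4: 18/3 = 6. Minimum is 8/5 at row 1 (s_1 leaves); pivot element 5.
Divide row 1 by 5; eliminate column x_2 from the other rows.
z-row update in column RHS: 0 − (-7)·(8/5) = 56/5.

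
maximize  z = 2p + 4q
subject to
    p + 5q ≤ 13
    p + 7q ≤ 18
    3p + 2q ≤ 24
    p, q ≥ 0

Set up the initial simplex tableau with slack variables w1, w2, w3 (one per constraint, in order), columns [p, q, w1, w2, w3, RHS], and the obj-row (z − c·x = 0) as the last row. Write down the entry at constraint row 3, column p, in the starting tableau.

Constraint 3 has coefficient 3 on p.

3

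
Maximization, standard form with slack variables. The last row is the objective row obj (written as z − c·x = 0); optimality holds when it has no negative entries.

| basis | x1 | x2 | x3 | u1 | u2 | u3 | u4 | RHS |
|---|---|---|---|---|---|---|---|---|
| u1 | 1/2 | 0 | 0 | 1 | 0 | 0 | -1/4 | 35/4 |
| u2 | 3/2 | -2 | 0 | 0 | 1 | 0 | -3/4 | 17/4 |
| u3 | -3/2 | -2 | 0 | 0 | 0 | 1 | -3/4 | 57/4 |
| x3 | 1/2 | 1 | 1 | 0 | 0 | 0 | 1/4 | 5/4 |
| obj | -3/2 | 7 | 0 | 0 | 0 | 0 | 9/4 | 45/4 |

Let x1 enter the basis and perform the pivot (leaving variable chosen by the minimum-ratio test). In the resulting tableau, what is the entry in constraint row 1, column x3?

-1

Ratio test on column x1 — row 1: (35/4)/(1/2) = 35/2; row 2: (17/4)/(3/2) = 17/6; row 3: entry -3/2 ≤ 0; row 4: (5/4)/(1/2) = 5/2. Minimum is 5/2 at row 4 (x3 leaves); pivot element 1/2.
Divide row 4 by 1/2; eliminate column x1 from the other rows.
Row 1 update in column x3: 0 − (1/2)·2 = -1.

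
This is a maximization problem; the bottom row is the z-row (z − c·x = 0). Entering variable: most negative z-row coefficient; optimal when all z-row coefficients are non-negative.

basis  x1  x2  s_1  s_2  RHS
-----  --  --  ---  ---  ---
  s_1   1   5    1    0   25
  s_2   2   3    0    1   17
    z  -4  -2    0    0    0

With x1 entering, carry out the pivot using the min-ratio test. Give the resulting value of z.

34

Ratio test on column x1 — row 1: 25/1 = 25; row 2: 17/2 = 17/2. Minimum is 17/2 at row 2 (s_2 leaves); pivot element 2.
Pivot on row 2; the z-row RHS becomes 0 − (-4)·(17/2) = 34.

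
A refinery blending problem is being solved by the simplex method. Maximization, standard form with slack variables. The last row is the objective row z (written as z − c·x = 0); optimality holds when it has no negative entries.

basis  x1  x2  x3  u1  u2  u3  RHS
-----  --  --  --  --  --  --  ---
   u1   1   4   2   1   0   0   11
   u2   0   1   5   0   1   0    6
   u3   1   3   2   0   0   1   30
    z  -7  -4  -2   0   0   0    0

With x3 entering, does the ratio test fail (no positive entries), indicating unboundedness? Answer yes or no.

Column x3 has positive entries in row(s) 1, 2, 3, so the ratio test bounds it — not unbounded.

no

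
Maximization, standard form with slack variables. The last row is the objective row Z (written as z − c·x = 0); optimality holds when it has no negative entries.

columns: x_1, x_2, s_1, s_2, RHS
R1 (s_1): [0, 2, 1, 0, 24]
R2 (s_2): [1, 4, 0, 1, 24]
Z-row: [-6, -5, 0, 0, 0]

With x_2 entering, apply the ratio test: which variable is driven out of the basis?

Column x_2 entries and ratios — s_1: 24/2 = 12; s_2: 24/4 = 6.
Smallest ratio is 6 in the row of s_2, so s_2 leaves.

s_2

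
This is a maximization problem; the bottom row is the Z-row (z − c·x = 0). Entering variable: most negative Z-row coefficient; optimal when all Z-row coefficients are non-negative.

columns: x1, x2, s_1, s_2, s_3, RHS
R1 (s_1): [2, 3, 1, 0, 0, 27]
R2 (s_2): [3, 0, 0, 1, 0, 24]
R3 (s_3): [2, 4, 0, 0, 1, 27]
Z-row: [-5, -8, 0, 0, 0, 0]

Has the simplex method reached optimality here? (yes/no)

no

The Z-row has a negative entry -8 in column x2, so it is not optimal.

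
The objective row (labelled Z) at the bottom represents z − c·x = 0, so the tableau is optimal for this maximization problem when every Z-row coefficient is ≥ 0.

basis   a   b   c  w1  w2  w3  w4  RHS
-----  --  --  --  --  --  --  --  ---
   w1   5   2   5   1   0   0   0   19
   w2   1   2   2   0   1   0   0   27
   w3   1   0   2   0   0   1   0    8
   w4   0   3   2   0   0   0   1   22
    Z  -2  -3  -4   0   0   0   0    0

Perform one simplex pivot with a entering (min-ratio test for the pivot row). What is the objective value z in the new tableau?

38/5

Ratio test on column a — row 1: 19/5 = 19/5; row 2: 27/1 = 27; row 3: 8/1 = 8; row 4: entry 0 ≤ 0. Minimum is 19/5 at row 1 (w1 leaves); pivot element 5.
Pivot on row 1; the Z-row RHS becomes 0 − (-2)·(19/5) = 38/5.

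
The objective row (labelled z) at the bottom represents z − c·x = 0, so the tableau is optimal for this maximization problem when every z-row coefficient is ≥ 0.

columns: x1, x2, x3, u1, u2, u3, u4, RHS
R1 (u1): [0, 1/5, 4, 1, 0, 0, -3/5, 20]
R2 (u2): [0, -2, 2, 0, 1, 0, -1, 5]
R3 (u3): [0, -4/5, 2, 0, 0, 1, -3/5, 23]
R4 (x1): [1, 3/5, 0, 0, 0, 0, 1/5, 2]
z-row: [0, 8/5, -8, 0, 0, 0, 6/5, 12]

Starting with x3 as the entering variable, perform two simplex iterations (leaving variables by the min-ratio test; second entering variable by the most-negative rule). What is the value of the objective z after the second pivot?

Ratio test on column x3 — row 1: 20/4 = 5; row 2: 5/2 = 5/2; row 3: 23/2 = 23/2; row 4: entry 0 ≤ 0. Minimum is 5/2 at row 2 (u2 leaves); pivot element 2.
Pivot on row 2; the z-row RHS becomes 12 − (-8)·(5/2) = 32.
Next entering variable (most negative z-row entry -32/5): x2.
Ratio test on column x2 — row 1: 10/(21/5) = 50/21; row 2: entry -1 ≤ 0; row 3: 18/(6/5) = 15; row 4: 2/(3/5) = 10/3. Minimum is 50/21 at row 1 (u1 leaves); pivot element 21/5.
After the second pivot the z-row RHS is 32 − (-32/5)·(50/21) = 992/21.

992/21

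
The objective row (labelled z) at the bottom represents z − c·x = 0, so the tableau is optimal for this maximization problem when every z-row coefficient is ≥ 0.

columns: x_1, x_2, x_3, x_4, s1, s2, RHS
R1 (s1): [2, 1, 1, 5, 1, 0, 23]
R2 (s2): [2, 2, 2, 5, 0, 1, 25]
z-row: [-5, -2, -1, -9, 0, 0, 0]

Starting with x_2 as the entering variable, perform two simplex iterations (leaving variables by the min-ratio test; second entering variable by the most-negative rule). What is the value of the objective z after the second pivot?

209/5

Ratio test on column x_2 — row 1: 23/1 = 23; row 2: 25/2 = 25/2. Minimum is 25/2 at row 2 (s2 leaves); pivot element 2.
Pivot on row 2; the z-row RHS becomes 0 − (-2)·(25/2) = 25.
Next entering variable (most negative z-row entry -4): x_4.
Ratio test on column x_4 — row 1: (21/2)/(5/2) = 21/5; row 2: (25/2)/(5/2) = 5. Minimum is 21/5 at row 1 (s1 leaves); pivot element 5/2.
After the second pivot the z-row RHS is 25 − (-4)·(21/5) = 209/5.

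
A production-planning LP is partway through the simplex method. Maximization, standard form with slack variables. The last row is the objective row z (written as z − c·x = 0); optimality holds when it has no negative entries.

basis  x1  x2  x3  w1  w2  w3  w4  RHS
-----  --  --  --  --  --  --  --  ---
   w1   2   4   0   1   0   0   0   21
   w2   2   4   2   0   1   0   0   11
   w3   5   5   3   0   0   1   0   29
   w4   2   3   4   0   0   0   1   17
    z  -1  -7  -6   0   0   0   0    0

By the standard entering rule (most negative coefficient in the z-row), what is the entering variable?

Negative z-row entries: x1: -1, x2: -7, x3: -6.
The most negative is -7 in column x2, so x2 enters.

x2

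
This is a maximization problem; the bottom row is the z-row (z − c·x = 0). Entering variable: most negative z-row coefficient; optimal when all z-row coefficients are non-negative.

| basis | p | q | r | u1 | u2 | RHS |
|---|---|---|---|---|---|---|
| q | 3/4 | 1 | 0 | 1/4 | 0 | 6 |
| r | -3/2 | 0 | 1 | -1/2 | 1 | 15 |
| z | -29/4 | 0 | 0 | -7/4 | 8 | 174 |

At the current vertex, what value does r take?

15

r is basic (row 2); its value is the RHS of that row, 15.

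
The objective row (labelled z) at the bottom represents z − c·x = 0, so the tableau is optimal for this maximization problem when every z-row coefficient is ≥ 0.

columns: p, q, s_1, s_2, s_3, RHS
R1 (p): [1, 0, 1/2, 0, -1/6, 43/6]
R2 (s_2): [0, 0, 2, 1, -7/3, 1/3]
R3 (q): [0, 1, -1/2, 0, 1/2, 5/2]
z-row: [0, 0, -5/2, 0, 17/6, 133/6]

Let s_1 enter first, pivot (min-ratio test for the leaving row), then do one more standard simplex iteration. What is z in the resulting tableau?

Ratio test on column s_1 — row 1: (43/6)/(1/2) = 43/3; row 2: (1/3)/2 = 1/6; row 3: entry -1/2 ≤ 0. Minimum is 1/6 at row 2 (s_2 leaves); pivot element 2.
Pivot on row 2; the z-row RHS becomes 133/6 − (-5/2)·(1/6) = 271/12.
Next entering variable (most negative z-row entry -1/12): s_3.
Ratio test on column s_3 — row 1: (85/12)/(5/12) = 17; row 2: entry -7/6 ≤ 0; row 3: entry -1/12 ≤ 0. Minimum is 17 at row 1 (p leaves); pivot element 5/12.
After the second pivot the z-row RHS is 271/12 − (-1/12)·17 = 24.

24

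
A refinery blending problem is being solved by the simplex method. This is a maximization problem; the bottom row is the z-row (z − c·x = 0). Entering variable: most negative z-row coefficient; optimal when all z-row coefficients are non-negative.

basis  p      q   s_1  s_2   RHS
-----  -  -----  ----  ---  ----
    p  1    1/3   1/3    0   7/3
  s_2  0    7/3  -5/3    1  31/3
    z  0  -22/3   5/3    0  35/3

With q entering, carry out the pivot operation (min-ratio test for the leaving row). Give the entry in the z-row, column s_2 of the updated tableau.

22/7

Ratio test on column q — row 1: (7/3)/(1/3) = 7; row 2: (31/3)/(7/3) = 31/7. Minimum is 31/7 at row 2 (s_2 leaves); pivot element 7/3.
Divide row 2 by 7/3; eliminate column q from the other rows.
z-row update in column s_2: 0 − (-22/3)·(3/7) = 22/7.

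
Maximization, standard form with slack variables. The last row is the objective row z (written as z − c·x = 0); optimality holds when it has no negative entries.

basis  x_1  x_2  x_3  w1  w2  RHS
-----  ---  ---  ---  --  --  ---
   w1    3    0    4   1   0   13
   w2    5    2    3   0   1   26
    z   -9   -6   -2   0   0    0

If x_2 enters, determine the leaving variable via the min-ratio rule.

w2

Column x_2 entries and ratios — w1: 0 ≤ 0, skip; w2: 26/2 = 13.
Smallest ratio is 13 in the row of w2, so w2 leaves.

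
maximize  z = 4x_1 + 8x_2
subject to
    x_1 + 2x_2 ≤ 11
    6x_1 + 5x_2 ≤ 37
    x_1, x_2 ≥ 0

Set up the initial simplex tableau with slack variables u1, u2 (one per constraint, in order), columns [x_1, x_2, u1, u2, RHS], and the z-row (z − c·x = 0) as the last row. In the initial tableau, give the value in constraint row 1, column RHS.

The RHS of constraint 1 is b_1 = 11.

11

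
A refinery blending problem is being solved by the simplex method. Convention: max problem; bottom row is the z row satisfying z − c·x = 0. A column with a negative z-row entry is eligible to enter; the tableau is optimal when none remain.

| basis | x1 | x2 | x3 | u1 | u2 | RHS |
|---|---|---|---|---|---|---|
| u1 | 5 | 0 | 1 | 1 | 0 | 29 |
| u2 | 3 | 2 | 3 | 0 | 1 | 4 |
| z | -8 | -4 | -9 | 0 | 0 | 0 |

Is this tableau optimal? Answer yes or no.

no

The z-row has a negative entry -9 in column x3, so it is not optimal.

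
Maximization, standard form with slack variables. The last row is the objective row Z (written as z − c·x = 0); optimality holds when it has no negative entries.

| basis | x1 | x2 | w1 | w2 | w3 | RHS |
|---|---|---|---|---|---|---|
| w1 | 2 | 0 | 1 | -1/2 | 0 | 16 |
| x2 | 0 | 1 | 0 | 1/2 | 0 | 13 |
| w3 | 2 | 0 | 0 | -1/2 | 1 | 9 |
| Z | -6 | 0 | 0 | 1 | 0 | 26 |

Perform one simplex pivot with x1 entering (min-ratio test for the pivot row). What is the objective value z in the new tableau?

Ratio test on column x1 — row 1: 16/2 = 8; row 2: entry 0 ≤ 0; row 3: 9/2 = 9/2. Minimum is 9/2 at row 3 (w3 leaves); pivot element 2.
Pivot on row 3; the Z-row RHS becomes 26 − (-6)·(9/2) = 53.

53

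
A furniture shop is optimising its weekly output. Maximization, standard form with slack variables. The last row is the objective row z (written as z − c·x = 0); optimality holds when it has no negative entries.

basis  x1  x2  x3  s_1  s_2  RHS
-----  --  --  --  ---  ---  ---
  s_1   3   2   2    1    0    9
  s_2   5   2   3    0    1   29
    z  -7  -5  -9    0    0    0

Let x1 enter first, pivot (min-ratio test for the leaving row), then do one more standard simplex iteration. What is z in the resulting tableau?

Ratio test on column x1 — row 1: 9/3 = 3; row 2: 29/5 = 29/5. Minimum is 3 at row 1 (s_1 leaves); pivot element 3.
Pivot on row 1; the z-row RHS becomes 0 − (-7)·3 = 21.
Next entering variable (most negative z-row entry -13/3): x3.
Ratio test on column x3 — row 1: 3/(2/3) = 9/2; row 2: entry -1/3 ≤ 0. Minimum is 9/2 at row 1 (x1 leaves); pivot element 2/3.
After the second pivot the z-row RHS is 21 − (-13/3)·(9/2) = 81/2.

81/2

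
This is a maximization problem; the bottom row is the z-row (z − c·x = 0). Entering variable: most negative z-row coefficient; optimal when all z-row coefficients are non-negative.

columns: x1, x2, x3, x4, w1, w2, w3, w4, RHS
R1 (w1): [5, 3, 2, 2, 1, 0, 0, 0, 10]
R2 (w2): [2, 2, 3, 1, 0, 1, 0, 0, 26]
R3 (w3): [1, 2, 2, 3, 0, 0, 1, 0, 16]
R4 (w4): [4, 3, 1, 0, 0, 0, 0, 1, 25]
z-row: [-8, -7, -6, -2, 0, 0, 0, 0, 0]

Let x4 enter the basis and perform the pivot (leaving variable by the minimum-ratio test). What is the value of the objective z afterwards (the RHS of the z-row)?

Ratio test on column x4 — row 1: 10/2 = 5; row 2: 26/1 = 26; row 3: 16/3 = 16/3; row 4: entry 0 ≤ 0. Minimum is 5 at row 1 (w1 leaves); pivot element 2.
Pivot on row 1; the z-row RHS becomes 0 − (-2)·5 = 10.

10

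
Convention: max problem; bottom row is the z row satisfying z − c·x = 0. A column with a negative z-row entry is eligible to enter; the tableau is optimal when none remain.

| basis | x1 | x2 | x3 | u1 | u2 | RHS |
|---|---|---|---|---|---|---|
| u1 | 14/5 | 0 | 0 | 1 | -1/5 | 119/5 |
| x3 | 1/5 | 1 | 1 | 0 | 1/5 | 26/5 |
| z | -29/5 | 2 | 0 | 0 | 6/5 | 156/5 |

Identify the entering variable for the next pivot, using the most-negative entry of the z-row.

Negative z-row entries: x1: -29/5.
The most negative is -29/5 in column x1, so x1 enters.

x1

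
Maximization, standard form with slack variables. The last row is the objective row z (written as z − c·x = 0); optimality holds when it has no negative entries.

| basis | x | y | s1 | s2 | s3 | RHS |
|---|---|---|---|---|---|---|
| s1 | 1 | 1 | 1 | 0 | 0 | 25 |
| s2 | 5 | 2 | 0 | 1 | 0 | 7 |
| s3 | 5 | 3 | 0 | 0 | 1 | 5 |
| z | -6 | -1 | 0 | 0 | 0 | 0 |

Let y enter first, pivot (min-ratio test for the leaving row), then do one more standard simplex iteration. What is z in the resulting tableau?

6

Ratio test on column y — row 1: 25/1 = 25; row 2: 7/2 = 7/2; row 3: 5/3 = 5/3. Minimum is 5/3 at row 3 (s3 leaves); pivot element 3.
Pivot on row 3; the z-row RHS becomes 0 − (-1)·(5/3) = 5/3.
Next entering variable (most negative z-row entry -13/3): x.
Ratio test on column x — row 1: entry -2/3 ≤ 0; row 2: (11/3)/(5/3) = 11/5; row 3: (5/3)/(5/3) = 1. Minimum is 1 at row 3 (y leaves); pivot element 5/3.
After the second pivot the z-row RHS is 5/3 − (-13/3)·1 = 6.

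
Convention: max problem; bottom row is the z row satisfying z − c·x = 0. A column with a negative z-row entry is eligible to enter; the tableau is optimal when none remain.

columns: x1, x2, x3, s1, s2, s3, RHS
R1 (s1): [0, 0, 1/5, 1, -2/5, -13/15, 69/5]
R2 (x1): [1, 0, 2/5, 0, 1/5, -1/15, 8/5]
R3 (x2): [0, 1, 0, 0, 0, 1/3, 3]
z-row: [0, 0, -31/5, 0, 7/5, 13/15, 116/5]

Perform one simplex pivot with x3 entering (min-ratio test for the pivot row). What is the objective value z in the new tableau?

Ratio test on column x3 — row 1: (69/5)/(1/5) = 69; row 2: (8/5)/(2/5) = 4; row 3: entry 0 ≤ 0. Minimum is 4 at row 2 (x1 leaves); pivot element 2/5.
Pivot on row 2; the z-row RHS becomes 116/5 − (-31/5)·4 = 48.

48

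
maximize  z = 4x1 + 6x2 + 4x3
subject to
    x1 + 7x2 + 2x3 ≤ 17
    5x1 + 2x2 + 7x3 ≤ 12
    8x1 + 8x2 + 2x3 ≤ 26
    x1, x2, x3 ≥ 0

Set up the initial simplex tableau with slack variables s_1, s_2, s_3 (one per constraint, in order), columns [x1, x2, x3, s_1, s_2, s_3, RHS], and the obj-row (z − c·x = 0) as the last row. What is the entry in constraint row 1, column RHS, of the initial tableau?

The RHS of constraint 1 is b_1 = 17.

17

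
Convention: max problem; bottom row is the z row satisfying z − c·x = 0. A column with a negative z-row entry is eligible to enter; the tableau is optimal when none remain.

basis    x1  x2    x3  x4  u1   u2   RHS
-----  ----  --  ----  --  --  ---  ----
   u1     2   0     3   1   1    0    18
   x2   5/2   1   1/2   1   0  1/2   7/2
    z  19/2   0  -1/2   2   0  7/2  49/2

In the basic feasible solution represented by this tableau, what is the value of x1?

0

x1 is not in the basis, so in the current basic feasible solution x1 = 0.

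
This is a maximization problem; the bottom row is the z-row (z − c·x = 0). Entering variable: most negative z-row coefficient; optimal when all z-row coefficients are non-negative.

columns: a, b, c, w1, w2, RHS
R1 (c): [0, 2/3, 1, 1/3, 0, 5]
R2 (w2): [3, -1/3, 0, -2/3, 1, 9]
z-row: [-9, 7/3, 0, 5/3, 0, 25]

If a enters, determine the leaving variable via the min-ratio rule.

Column a entries and ratios — c: 0 ≤ 0, skip; w2: 9/3 = 3.
Smallest ratio is 3 in the row of w2, so w2 leaves.

w2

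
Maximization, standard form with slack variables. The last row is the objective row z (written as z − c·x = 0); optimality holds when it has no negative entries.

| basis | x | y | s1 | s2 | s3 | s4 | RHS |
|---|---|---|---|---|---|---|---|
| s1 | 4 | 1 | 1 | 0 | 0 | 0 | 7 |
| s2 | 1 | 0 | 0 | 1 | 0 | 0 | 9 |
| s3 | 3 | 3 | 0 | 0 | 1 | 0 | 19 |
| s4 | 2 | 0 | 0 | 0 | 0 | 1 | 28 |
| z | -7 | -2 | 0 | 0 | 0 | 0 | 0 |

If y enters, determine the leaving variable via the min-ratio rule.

s3

Column y entries and ratios — s1: 7/1 = 7; s2: 0 ≤ 0, skip; s3: 19/3 = 19/3; s4: 0 ≤ 0, skip.
Smallest ratio is 19/3 in the row of s3, so s3 leaves.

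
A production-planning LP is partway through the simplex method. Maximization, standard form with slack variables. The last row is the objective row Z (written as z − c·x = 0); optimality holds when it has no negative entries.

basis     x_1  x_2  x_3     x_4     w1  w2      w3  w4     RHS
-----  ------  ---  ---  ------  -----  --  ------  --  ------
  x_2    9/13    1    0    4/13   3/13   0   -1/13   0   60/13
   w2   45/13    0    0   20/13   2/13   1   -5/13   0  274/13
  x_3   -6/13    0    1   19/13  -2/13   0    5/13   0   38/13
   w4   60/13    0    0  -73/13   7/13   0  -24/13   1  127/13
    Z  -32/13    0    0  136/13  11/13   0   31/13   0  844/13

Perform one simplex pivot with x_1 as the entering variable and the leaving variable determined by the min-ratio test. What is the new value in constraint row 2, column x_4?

Ratio test on column x_1 — row 1: (60/13)/(9/13) = 20/3; row 2: (274/13)/(45/13) = 274/45; row 3: entry -6/13 ≤ 0; row 4: (127/13)/(60/13) = 127/60. Minimum is 127/60 at row 4 (w4 leaves); pivot element 60/13.
Divide row 4 by 60/13; eliminate column x_1 from the other rows.
Row 2 update in column x_4: 20/13 − (45/13)·(-73/60) = 23/4.

23/4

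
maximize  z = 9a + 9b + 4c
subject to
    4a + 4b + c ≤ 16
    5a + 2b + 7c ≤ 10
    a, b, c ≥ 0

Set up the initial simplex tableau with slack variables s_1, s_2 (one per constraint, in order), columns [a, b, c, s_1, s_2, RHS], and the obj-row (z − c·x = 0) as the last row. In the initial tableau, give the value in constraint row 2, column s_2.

1

Slack s_2 belongs to constraint 2; its column is the unit vector e_2, so the entry in row 2 is 1.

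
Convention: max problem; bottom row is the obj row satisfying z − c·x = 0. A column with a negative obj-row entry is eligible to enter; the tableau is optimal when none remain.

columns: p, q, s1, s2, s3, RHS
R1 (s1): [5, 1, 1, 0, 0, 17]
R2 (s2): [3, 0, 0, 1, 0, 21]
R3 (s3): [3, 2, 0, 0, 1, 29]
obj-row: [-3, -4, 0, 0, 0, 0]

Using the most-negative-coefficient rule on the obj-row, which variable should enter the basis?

q

Negative obj-row entries: p: -3, q: -4.
The most negative is -4 in column q, so q enters.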